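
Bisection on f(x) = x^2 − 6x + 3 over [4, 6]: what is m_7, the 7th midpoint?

f(5) = -2 < 0, so the root lies in [5, 6]
f(5.5) = 0.25 > 0, so the root lies in [5, 5.5]
f(5.25) = -0.9375 < 0, so the root lies in [5.25, 5.5]
f(5.375) = -0.3594 < 0, so the root lies in [5.375, 5.5]
f(5.4375) = -0.0586 < 0, so the root lies in [5.4375, 5.5]
f(5.46875) = 0.0947 > 0, so the root lies in [5.4375, 5.46875]
f(5.453125) = 0.0178 > 0, so the root lies in [5.4375, 5.453125]

5.453125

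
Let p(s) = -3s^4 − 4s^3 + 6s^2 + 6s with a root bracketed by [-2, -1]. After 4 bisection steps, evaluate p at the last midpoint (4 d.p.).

p(-1.5) = 2.8125 > 0, so the root lies in [-2, -1.5]
p(-1.75) = 1.175781 > 0, so the root lies in [-2, -1.75]
p(-1.875) = -0.86792 < 0, so the root lies in [-1.875, -1.75]
p(-1.8125) = 0.2766 > 0, so the root lies in [-1.875, -1.8125]

0.2766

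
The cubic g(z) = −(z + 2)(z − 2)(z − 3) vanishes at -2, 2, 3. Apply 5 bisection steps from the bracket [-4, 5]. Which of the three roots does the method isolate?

midpoint 0.5: g = -9.375 < 0 → [-4, 0.5]
midpoint -1.75: g = -4.453125 < 0 → [-4, -1.75]
midpoint -2.875: g = 25.060547 > 0 → [-2.875, -1.75]
midpoint -2.3125: g = 7.1594 > 0 → [-2.3125, -1.75]
midpoint -2.03125: g = 0.6338 > 0 → [-2.03125, -1.75]

-2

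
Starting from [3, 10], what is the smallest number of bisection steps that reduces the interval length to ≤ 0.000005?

Width after n steps is 7/2^n. Need 2^n ≥ 7/0.000005 = 1400000.
2^20 = 1048576 < 1400000 ≤ 2^21 = 2097152, so n = 21.

21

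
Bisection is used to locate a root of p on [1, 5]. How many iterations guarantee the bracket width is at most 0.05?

7

Width after n steps is 4/2^n. Need 2^n ≥ 4/0.05 = 80.
2^6 = 64 < 80 ≤ 2^7 = 128, so n = 7.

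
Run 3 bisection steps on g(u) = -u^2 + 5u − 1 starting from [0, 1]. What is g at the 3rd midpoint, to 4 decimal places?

-0.3906

u = 0.5 gives g = 1.25, positive; keep [0, 0.5]
u = 0.25 gives g = 0.1875, positive; keep [0, 0.25]
u = 0.125 gives g = -0.390625, negative; keep [0.125, 0.25]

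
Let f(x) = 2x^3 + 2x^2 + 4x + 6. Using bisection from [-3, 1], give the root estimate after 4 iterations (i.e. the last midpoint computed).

f(-1) = 2 > 0, so the root lies in [-3, -1]
f(-2) = -10 < 0, so the root lies in [-2, -1]
f(-1.5) = -2.25 < 0, so the root lies in [-1.5, -1]
f(-1.25) = 0.2188 > 0, so the root lies in [-1.5, -1.25]

-1.25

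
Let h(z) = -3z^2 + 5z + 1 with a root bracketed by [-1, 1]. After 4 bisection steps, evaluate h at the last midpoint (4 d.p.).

0.3281

midpoint 0: h = 1 > 0 → [-1, 0]
midpoint -0.5: h = -2.25 < 0 → [-0.5, 0]
midpoint -0.25: h = -0.4375 < 0 → [-0.25, 0]
midpoint -0.125: h = 0.3281 > 0 → [-0.25, -0.125]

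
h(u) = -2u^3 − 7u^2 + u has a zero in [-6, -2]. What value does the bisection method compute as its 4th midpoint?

-3.75

midpoint -4: h = 12 > 0 → [-4, -2]
midpoint -3: h = -12 < 0 → [-4, -3]
midpoint -3.5: h = -3.5 < 0 → [-4, -3.5]
midpoint -3.75: h = 3.2812 > 0 → [-3.75, -3.5]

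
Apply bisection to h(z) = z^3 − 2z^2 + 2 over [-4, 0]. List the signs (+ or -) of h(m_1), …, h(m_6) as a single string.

--++-+

z = -2 gives h = -14, negative; keep [-2, 0]
z = -1 gives h = -1, negative; keep [-1, 0]
z = -0.5 gives h = 1.375, positive; keep [-1, -0.5]
z = -0.75 gives h = 0.4531, positive; keep [-1, -0.75]
z = -0.875 gives h = -0.2012, negative; keep [-0.875, -0.75]
z = -0.8125 gives h = 0.1433, positive; keep [-0.875, -0.8125]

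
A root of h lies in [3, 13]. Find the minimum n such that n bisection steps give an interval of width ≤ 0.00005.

Width after n steps is 10/2^n. Need 2^n ≥ 10/0.00005 = 200000.
2^17 = 131072 < 200000 ≤ 2^18 = 262144, so n = 18.

18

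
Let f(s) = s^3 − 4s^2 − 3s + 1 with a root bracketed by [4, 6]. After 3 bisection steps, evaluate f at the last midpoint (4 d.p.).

3.6719

midpoint 5: f = 11 > 0 → [4, 5]
midpoint 4.5: f = -2.375 < 0 → [4.5, 5]
midpoint 4.75: f = 3.671875 > 0 → [4.5, 4.75]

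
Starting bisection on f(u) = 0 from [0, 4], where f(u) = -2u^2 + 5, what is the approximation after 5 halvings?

u = 2 gives f = -3, negative; keep [0, 2]
u = 1 gives f = 3, positive; keep [1, 2]
u = 1.5 gives f = 0.5, positive; keep [1.5, 2]
u = 1.75 gives f = -1.125, negative; keep [1.5, 1.75]
u = 1.625 gives f = -0.2812, negative; keep [1.5, 1.625]

1.625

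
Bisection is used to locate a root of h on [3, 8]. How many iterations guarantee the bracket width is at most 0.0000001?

Width after n steps is 5/2^n. Need 2^n ≥ 5/0.0000001 = 50000000.
2^25 = 33554432 < 50000000 ≤ 2^26 = 67108864, so n = 26.

26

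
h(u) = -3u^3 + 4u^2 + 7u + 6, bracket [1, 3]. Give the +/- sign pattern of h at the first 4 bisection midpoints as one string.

++--

u = 2 gives h = 12, positive; keep [2, 3]
u = 2.5 gives h = 1.625, positive; keep [2.5, 3]
u = 2.75 gives h = -6.890625, negative; keep [2.5, 2.75]
u = 2.625 gives h = -2.3262, negative; keep [2.5, 2.625]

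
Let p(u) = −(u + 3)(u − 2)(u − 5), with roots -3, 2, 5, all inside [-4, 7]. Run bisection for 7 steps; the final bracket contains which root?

midpoint 1.5: p = -7.875 < 0 → [-4, 1.5]
midpoint -1.25: p = -35.546875 < 0 → [-4, -1.25]
midpoint -2.625: p = -13.224609 < 0 → [-4, -2.625]
midpoint -3.3125: p = 13.8 > 0 → [-3.3125, -2.625]
midpoint -2.96875: p = -1.2373 < 0 → [-3.3125, -2.96875]
midpoint -3.140625: p = 5.8849 > 0 → [-3.140625, -2.96875]
midpoint -3.0546875: p = 2.2265 > 0 → [-3.0546875, -2.96875]

-3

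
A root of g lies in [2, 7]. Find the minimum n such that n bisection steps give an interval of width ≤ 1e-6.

23

Width after n steps is 5/2^n. Need 2^n ≥ 5/1e-6 = 5000000.
2^22 = 4194304 < 5000000 ≤ 2^23 = 8388608, so n = 23.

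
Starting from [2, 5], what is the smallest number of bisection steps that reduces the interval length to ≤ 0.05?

6

Width after n steps is 3/2^n. Need 2^n ≥ 3/0.05 = 60.
2^5 = 32 < 60 ≤ 2^6 = 64, so n = 6.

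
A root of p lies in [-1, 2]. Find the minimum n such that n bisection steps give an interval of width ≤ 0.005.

Width after n steps is 3/2^n. Need 2^n ≥ 3/0.005 = 600.
2^9 = 512 < 600 ≤ 2^10 = 1024, so n = 10.

10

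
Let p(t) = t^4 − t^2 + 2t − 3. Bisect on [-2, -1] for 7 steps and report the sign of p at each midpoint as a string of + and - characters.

t = -1.5 gives p = -3.1875, negative; keep [-2, -1.5]
t = -1.75 gives p = -0.183594, negative; keep [-2, -1.75]
t = -1.875 gives p = 2.093994, positive; keep [-1.875, -1.75]
t = -1.8125 gives p = 0.8821, positive; keep [-1.8125, -1.75]
t = -1.78125 gives p = 0.3316, positive; keep [-1.78125, -1.75]
t = -1.765625 gives p = 0.0697, positive; keep [-1.765625, -1.75]
t = -1.7578125 gives p = -0.058, negative; keep [-1.765625, -1.7578125]

--++++-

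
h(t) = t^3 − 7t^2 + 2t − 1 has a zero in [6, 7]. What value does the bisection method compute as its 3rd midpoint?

6.625

h(6.5) = -9.125 < 0, so the root lies in [6.5, 7]
h(6.75) = 1.109375 > 0, so the root lies in [6.5, 6.75]
h(6.625) = -4.208984 < 0, so the root lies in [6.625, 6.75]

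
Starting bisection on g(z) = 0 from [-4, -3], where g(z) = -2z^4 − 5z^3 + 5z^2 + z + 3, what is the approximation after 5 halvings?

m = -3.5, g(m) = -25 (−); new bracket [-3.5, -3]
m = -3.25, g(m) = 1.070312 (+); new bracket [-3.5, -3.25]
m = -3.375, g(m) = -10.697754 (−); new bracket [-3.375, -3.25]
m = -3.3125, g(m) = -4.513 (−); new bracket [-3.3125, -3.25]
m = -3.28125, g(m) = -1.6481 (−); new bracket [-3.28125, -3.25]

-3.28125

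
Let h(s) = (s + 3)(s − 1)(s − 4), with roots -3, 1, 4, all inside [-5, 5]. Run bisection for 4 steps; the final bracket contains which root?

-3

h(0) = 12 > 0, so the root lies in [-5, 0]
h(-2.5) = 11.375 > 0, so the root lies in [-5, -2.5]
h(-3.75) = -27.609375 < 0, so the root lies in [-3.75, -2.5]
h(-3.125) = -3.6738 < 0, so the root lies in [-3.125, -2.5]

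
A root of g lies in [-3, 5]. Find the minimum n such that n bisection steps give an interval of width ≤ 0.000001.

Width after n steps is 8/2^n. Need 2^n ≥ 8/0.000001 = 8000000.
2^22 = 4194304 < 8000000 ≤ 2^23 = 8388608, so n = 23.

23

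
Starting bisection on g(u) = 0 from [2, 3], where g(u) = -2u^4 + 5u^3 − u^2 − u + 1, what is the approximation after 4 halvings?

midpoint 2.5: g = -7.75 < 0 → [2, 2.5]
midpoint 2.25: g = -0.617188 < 0 → [2, 2.25]
midpoint 2.125: g = 1.556152 > 0 → [2.125, 2.25]
midpoint 2.1875: g = 0.5695 > 0 → [2.1875, 2.25]

2.1875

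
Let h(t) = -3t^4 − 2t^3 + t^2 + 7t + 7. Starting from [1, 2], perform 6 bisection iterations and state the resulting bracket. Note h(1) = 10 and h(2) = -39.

[1.4375, 1.453125]

h(1.5) = -2.1875 < 0, so the root lies in [1, 1.5]
h(1.25) = 6.082031 > 0, so the root lies in [1.25, 1.5]
h(1.375) = 2.593018 > 0, so the root lies in [1.375, 1.5]
h(1.4375) = 0.3779 > 0, so the root lies in [1.4375, 1.5]
h(1.46875) = -0.8593 < 0, so the root lies in [1.4375, 1.46875]
h(1.453125) = -0.2295 < 0, so the root lies in [1.4375, 1.453125]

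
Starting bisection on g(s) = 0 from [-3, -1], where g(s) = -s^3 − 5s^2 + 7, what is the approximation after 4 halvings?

-1.375

midpoint -2: g = -5 < 0 → [-2, -1]
midpoint -1.5: g = -0.875 < 0 → [-1.5, -1]
midpoint -1.25: g = 1.140625 > 0 → [-1.5, -1.25]
midpoint -1.375: g = 0.1465 > 0 → [-1.5, -1.375]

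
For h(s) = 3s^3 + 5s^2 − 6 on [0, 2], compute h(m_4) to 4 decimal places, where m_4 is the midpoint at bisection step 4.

s = 1 gives h = 2, positive; keep [0, 1]
s = 0.5 gives h = -4.375, negative; keep [0.5, 1]
s = 0.75 gives h = -1.921875, negative; keep [0.75, 1]
s = 0.875 gives h = -0.1621, negative; keep [0.875, 1]

-0.1621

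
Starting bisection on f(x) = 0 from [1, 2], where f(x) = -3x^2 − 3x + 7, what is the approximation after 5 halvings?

1.09375

midpoint 1.5: f = -4.25 < 0 → [1, 1.5]
midpoint 1.25: f = -1.4375 < 0 → [1, 1.25]
midpoint 1.125: f = -0.171875 < 0 → [1, 1.125]
midpoint 1.0625: f = 0.4258 > 0 → [1.0625, 1.125]
midpoint 1.09375: f = 0.1299 > 0 → [1.09375, 1.125]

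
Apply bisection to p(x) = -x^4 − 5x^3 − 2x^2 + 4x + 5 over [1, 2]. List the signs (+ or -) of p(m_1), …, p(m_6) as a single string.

midpoint 1.5: p = -15.4375 < 0 → [1, 1.5]
midpoint 1.25: p = -5.332031 < 0 → [1, 1.25]
midpoint 1.125: p = -1.752197 < 0 → [1, 1.125]
midpoint 1.0625: p = -0.2796 < 0 → [1, 1.0625]
midpoint 1.03125: p = 0.3835 > 0 → [1.03125, 1.0625]
midpoint 1.046875: p = 0.0579 > 0 → [1.046875, 1.0625]

----++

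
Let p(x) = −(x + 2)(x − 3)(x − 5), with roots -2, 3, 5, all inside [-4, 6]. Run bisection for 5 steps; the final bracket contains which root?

-2

m = 1, p(m) = -24 (−); new bracket [-4, 1]
m = -1.5, p(m) = -14.625 (−); new bracket [-4, -1.5]
m = -2.75, p(m) = 33.421875 (+); new bracket [-2.75, -1.5]
m = -2.125, p(m) = 4.5645 (+); new bracket [-2.125, -1.5]
m = -1.8125, p(m) = -6.1472 (−); new bracket [-2.125, -1.8125]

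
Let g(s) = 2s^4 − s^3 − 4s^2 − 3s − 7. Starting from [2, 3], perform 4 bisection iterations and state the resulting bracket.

[2.125, 2.1875]

s = 2.5 gives g = 23, positive; keep [2, 2.5]
s = 2.25 gives g = 5.867188, positive; keep [2, 2.25]
s = 2.125 gives g = -0.251465, negative; keep [2.125, 2.25]
s = 2.1875 gives g = 2.6248, positive; keep [2.125, 2.1875]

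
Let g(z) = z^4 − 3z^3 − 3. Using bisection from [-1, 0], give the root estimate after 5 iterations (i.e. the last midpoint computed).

m = -0.5, g(m) = -2.5625 (−); new bracket [-1, -0.5]
m = -0.75, g(m) = -1.417969 (−); new bracket [-1, -0.75]
m = -0.875, g(m) = -0.404053 (−); new bracket [-1, -0.875]
m = -0.9375, g(m) = 0.2444 (+); new bracket [-0.9375, -0.875]
m = -0.90625, g(m) = -0.0926 (−); new bracket [-0.9375, -0.90625]

-0.90625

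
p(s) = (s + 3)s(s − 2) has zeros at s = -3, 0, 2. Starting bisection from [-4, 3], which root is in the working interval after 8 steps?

m = -0.5, p(m) = 3.125 (+); new bracket [-4, -0.5]
m = -2.25, p(m) = 7.171875 (+); new bracket [-4, -2.25]
m = -3.125, p(m) = -2.001953 (−); new bracket [-3.125, -2.25]
m = -2.6875, p(m) = 3.9368 (+); new bracket [-3.125, -2.6875]
m = -2.90625, p(m) = 1.3368 (+); new bracket [-3.125, -2.90625]
m = -3.015625, p(m) = -0.2363 (−); new bracket [-3.015625, -2.90625]
m = -2.9609375, p(m) = 0.5738 (+); new bracket [-3.015625, -2.9609375]
m = -2.98828125, p(m) = 0.1747 (+); new bracket [-3.015625, -2.98828125]

-3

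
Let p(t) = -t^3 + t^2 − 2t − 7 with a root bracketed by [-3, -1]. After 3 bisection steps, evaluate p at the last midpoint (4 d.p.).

m = -2, p(m) = 9 (+); new bracket [-2, -1]
m = -1.5, p(m) = 1.625 (+); new bracket [-1.5, -1]
m = -1.25, p(m) = -0.984375 (−); new bracket [-1.5, -1.25]

-0.9844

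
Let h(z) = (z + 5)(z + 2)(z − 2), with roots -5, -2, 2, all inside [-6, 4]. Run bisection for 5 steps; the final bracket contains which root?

m = -1, h(m) = -12 (−); new bracket [-1, 4]
m = 1.5, h(m) = -11.375 (−); new bracket [1.5, 4]
m = 2.75, h(m) = 27.609375 (+); new bracket [1.5, 2.75]
m = 2.125, h(m) = 3.6738 (+); new bracket [1.5, 2.125]
m = 1.8125, h(m) = -4.8699 (−); new bracket [1.8125, 2.125]

2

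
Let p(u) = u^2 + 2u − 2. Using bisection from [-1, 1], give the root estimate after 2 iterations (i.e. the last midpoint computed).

p(0) = -2 < 0, so the root lies in [0, 1]
p(0.5) = -0.75 < 0, so the root lies in [0.5, 1]

0.5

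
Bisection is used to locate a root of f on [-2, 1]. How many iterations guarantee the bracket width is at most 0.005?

Width after n steps is 3/2^n. Need 2^n ≥ 3/0.005 = 600.
2^9 = 512 < 600 ≤ 2^10 = 1024, so n = 10.

10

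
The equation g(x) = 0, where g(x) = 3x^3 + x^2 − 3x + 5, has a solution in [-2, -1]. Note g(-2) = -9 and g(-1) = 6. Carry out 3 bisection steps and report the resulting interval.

[-1.625, -1.5]

x = -1.5 gives g = 1.625, positive; keep [-2, -1.5]
x = -1.75 gives g = -2.765625, negative; keep [-1.75, -1.5]
x = -1.625 gives g = -0.357422, negative; keep [-1.625, -1.5]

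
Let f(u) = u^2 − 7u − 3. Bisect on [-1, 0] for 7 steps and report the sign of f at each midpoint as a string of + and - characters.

+--++--

midpoint -0.5: f = 0.75 > 0 → [-0.5, 0]
midpoint -0.25: f = -1.1875 < 0 → [-0.5, -0.25]
midpoint -0.375: f = -0.234375 < 0 → [-0.5, -0.375]
midpoint -0.4375: f = 0.2539 > 0 → [-0.4375, -0.375]
midpoint -0.40625: f = 0.0088 > 0 → [-0.40625, -0.375]
midpoint -0.390625: f = -0.113 < 0 → [-0.40625, -0.390625]
midpoint -0.3984375: f = -0.0522 < 0 → [-0.40625, -0.3984375]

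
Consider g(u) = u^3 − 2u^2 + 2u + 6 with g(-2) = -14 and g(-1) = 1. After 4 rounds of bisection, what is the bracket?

[-1.125, -1.0625]

midpoint -1.5: g = -4.875 < 0 → [-1.5, -1]
midpoint -1.25: g = -1.578125 < 0 → [-1.25, -1]
midpoint -1.125: g = -0.205078 < 0 → [-1.125, -1]
midpoint -1.0625: g = 0.4177 > 0 → [-1.125, -1.0625]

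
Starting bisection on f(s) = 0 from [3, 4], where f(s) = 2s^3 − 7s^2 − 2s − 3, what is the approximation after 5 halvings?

midpoint 3.5: f = -10 < 0 → [3.5, 4]
midpoint 3.75: f = -3.46875 < 0 → [3.75, 4]
midpoint 3.875: f = 0.511719 > 0 → [3.75, 3.875]
midpoint 3.8125: f = -1.5405 < 0 → [3.8125, 3.875]
midpoint 3.84375: f = -0.5301 < 0 → [3.84375, 3.875]

3.84375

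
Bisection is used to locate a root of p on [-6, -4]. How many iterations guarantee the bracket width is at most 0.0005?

Width after n steps is 2/2^n. Need 2^n ≥ 2/0.0005 = 4000.
2^11 = 2048 < 4000 ≤ 2^12 = 4096, so n = 12.

12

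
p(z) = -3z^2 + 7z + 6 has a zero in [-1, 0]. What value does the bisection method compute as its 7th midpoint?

z = -0.5 gives p = 1.75, positive; keep [-1, -0.5]
z = -0.75 gives p = -0.9375, negative; keep [-0.75, -0.5]
z = -0.625 gives p = 0.453125, positive; keep [-0.75, -0.625]
z = -0.6875 gives p = -0.2305, negative; keep [-0.6875, -0.625]
z = -0.65625 gives p = 0.1143, positive; keep [-0.6875, -0.65625]
z = -0.671875 gives p = -0.0574, negative; keep [-0.671875, -0.65625]
z = -0.6640625 gives p = 0.0286, positive; keep [-0.671875, -0.6640625]

-0.6640625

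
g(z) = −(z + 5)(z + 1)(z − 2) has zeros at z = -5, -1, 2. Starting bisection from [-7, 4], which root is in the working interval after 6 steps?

-5

midpoint -1.5: g = -6.125 < 0 → [-7, -1.5]
midpoint -4.25: g = -15.234375 < 0 → [-7, -4.25]
midpoint -5.625: g = 22.041016 > 0 → [-5.625, -4.25]
midpoint -4.9375: g = -1.7073 < 0 → [-5.625, -4.9375]
midpoint -5.28125: g = 8.7674 > 0 → [-5.28125, -4.9375]
midpoint -5.109375: g = 3.1954 > 0 → [-5.109375, -4.9375]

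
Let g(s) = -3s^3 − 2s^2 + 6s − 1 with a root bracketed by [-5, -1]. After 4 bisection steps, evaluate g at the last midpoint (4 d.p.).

-1.5469

g(-3) = 44 > 0, so the root lies in [-3, -1]
g(-2) = 3 > 0, so the root lies in [-2, -1]
g(-1.5) = -4.375 < 0, so the root lies in [-2, -1.5]
g(-1.75) = -1.5469 < 0, so the root lies in [-2, -1.75]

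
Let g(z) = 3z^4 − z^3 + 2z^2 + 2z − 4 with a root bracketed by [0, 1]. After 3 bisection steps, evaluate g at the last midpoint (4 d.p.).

m = 0.5, g(m) = -2.4375 (−); new bracket [0.5, 1]
m = 0.75, g(m) = -0.847656 (−); new bracket [0.75, 1]
m = 0.875, g(m) = 0.369873 (+); new bracket [0.75, 0.875]

0.3699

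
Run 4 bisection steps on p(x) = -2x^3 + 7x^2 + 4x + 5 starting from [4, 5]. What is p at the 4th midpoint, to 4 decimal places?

-2.3608

x = 4.5 gives p = -17.5, negative; keep [4, 4.5]
x = 4.25 gives p = -5.09375, negative; keep [4, 4.25]
x = 4.125 gives p = 0.230469, positive; keep [4.125, 4.25]
x = 4.1875 gives p = -2.3608, negative; keep [4.125, 4.1875]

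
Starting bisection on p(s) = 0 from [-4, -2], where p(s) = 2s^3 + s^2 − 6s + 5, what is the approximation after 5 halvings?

-2.3125

m = -3, p(m) = -22 (−); new bracket [-3, -2]
m = -2.5, p(m) = -5 (−); new bracket [-2.5, -2]
m = -2.25, p(m) = 0.78125 (+); new bracket [-2.5, -2.25]
m = -2.375, p(m) = -1.9023 (−); new bracket [-2.375, -2.25]
m = -2.3125, p(m) = -0.5103 (−); new bracket [-2.3125, -2.25]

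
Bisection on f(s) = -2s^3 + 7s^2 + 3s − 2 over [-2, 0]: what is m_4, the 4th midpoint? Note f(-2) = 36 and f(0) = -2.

f(-1) = 4 > 0, so the root lies in [-1, 0]
f(-0.5) = -1.5 < 0, so the root lies in [-1, -0.5]
f(-0.75) = 0.53125 > 0, so the root lies in [-0.75, -0.5]
f(-0.625) = -0.6523 < 0, so the root lies in [-0.75, -0.625]

-0.625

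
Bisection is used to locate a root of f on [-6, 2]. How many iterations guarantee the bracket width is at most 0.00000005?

28

Width after n steps is 8/2^n. Need 2^n ≥ 8/0.00000005 = 160000000.
2^27 = 134217728 < 160000000 ≤ 2^28 = 268435456, so n = 28.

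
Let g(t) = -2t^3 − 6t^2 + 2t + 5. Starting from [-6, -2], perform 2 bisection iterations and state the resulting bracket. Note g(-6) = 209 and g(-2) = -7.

[-4, -3]

m = -4, g(m) = 29 (+); new bracket [-4, -2]
m = -3, g(m) = -1 (−); new bracket [-4, -3]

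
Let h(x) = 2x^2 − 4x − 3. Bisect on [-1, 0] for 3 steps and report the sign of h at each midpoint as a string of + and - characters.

h(-0.5) = -0.5 < 0, so the root lies in [-1, -0.5]
h(-0.75) = 1.125 > 0, so the root lies in [-0.75, -0.5]
h(-0.625) = 0.28125 > 0, so the root lies in [-0.625, -0.5]

-++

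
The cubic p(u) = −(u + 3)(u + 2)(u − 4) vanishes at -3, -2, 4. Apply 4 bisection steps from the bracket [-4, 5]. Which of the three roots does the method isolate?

4

midpoint 0.5: p = 30.625 > 0 → [0.5, 5]
midpoint 2.75: p = 34.140625 > 0 → [2.75, 5]
midpoint 3.875: p = 5.048828 > 0 → [3.875, 5]
midpoint 4.4375: p = -20.947 < 0 → [3.875, 4.4375]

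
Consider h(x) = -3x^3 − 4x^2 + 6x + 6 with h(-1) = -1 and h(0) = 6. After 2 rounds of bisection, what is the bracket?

[-1, -0.75]

x = -0.5 gives h = 2.375, positive; keep [-1, -0.5]
x = -0.75 gives h = 0.515625, positive; keep [-1, -0.75]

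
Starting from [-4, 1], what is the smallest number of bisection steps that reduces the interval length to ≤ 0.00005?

17

Width after n steps is 5/2^n. Need 2^n ≥ 5/0.00005 = 100000.
2^16 = 65536 < 100000 ≤ 2^17 = 131072, so n = 17.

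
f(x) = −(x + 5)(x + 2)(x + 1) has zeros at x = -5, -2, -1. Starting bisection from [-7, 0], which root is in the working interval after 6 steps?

-5

midpoint -3.5: f = -5.625 < 0 → [-7, -3.5]
midpoint -5.25: f = 3.453125 > 0 → [-5.25, -3.5]
midpoint -4.375: f = -5.009766 < 0 → [-5.25, -4.375]
midpoint -4.8125: f = -2.0105 < 0 → [-5.25, -4.8125]
midpoint -5.03125: f = 0.3819 > 0 → [-5.03125, -4.8125]
midpoint -4.921875: f = -0.8953 < 0 → [-5.03125, -4.921875]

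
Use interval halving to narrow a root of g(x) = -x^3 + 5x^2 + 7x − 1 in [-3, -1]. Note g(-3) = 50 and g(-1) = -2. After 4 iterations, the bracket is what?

m = -2, g(m) = 13 (+); new bracket [-2, -1]
m = -1.5, g(m) = 3.125 (+); new bracket [-1.5, -1]
m = -1.25, g(m) = 0.015625 (+); new bracket [-1.25, -1]
m = -1.125, g(m) = -1.123 (−); new bracket [-1.25, -1.125]

[-1.25, -1.125]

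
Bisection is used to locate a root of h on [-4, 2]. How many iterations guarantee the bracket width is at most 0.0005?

Width after n steps is 6/2^n. Need 2^n ≥ 6/0.0005 = 12000.
2^13 = 8192 < 12000 ≤ 2^14 = 16384, so n = 14.

14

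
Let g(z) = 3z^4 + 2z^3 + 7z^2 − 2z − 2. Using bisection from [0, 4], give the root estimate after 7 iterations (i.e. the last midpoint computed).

0.59375

g(2) = 86 > 0, so the root lies in [0, 2]
g(1) = 8 > 0, so the root lies in [0, 1]
g(0.5) = -0.8125 < 0, so the root lies in [0.5, 1]
g(0.75) = 2.2305 > 0, so the root lies in [0.5, 0.75]
g(0.625) = 0.4304 > 0, so the root lies in [0.5, 0.625]
g(0.5625) = -0.2539 < 0, so the root lies in [0.5625, 0.625]
g(0.59375) = 0.0718 > 0, so the root lies in [0.5625, 0.59375]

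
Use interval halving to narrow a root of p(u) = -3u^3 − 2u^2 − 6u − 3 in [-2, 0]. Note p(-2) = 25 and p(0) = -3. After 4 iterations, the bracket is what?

m = -1, p(m) = 4 (+); new bracket [-1, 0]
m = -0.5, p(m) = -0.125 (−); new bracket [-1, -0.5]
m = -0.75, p(m) = 1.640625 (+); new bracket [-0.75, -0.5]
m = -0.625, p(m) = 0.7012 (+); new bracket [-0.625, -0.5]

[-0.625, -0.5]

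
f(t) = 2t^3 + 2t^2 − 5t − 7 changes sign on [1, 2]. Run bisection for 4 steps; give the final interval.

t = 1.5 gives f = -3.25, negative; keep [1.5, 2]
t = 1.75 gives f = 1.09375, positive; keep [1.5, 1.75]
t = 1.625 gives f = -1.261719, negative; keep [1.625, 1.75]
t = 1.6875 gives f = -0.1313, negative; keep [1.6875, 1.75]

[1.6875, 1.75]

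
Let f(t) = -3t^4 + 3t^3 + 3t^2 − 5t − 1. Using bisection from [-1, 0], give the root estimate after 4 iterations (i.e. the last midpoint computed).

-0.1875

m = -0.5, f(m) = 1.6875 (+); new bracket [-0.5, 0]
m = -0.25, f(m) = 0.378906 (+); new bracket [-0.25, 0]
m = -0.125, f(m) = -0.334717 (−); new bracket [-0.25, -0.125]
m = -0.1875, f(m) = 0.0195 (+); new bracket [-0.1875, -0.125]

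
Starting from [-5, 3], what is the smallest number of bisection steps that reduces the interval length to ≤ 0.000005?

21

Width after n steps is 8/2^n. Need 2^n ≥ 8/0.000005 = 1600000.
2^20 = 1048576 < 1600000 ≤ 2^21 = 2097152, so n = 21.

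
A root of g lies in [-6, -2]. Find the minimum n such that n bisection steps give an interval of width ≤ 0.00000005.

27

Width after n steps is 4/2^n. Need 2^n ≥ 4/0.00000005 = 80000000.
2^26 = 67108864 < 80000000 ≤ 2^27 = 134217728, so n = 27.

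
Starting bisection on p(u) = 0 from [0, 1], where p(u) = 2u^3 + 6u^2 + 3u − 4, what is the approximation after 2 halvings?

0.75

m = 0.5, p(m) = -0.75 (−); new bracket [0.5, 1]
m = 0.75, p(m) = 2.46875 (+); new bracket [0.5, 0.75]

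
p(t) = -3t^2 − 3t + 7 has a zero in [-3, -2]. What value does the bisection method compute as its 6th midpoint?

-2.109375

m = -2.5, p(m) = -4.25 (−); new bracket [-2.5, -2]
m = -2.25, p(m) = -1.4375 (−); new bracket [-2.25, -2]
m = -2.125, p(m) = -0.171875 (−); new bracket [-2.125, -2]
m = -2.0625, p(m) = 0.4258 (+); new bracket [-2.125, -2.0625]
m = -2.09375, p(m) = 0.1299 (+); new bracket [-2.125, -2.09375]
m = -2.109375, p(m) = -0.0203 (−); new bracket [-2.109375, -2.09375]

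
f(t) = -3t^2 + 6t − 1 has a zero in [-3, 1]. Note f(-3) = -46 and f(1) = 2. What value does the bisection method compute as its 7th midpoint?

0.15625

midpoint -1: f = -10 < 0 → [-1, 1]
midpoint 0: f = -1 < 0 → [0, 1]
midpoint 0.5: f = 1.25 > 0 → [0, 0.5]
midpoint 0.25: f = 0.3125 > 0 → [0, 0.25]
midpoint 0.125: f = -0.2969 < 0 → [0.125, 0.25]
midpoint 0.1875: f = 0.0195 > 0 → [0.125, 0.1875]
midpoint 0.15625: f = -0.1357 < 0 → [0.15625, 0.1875]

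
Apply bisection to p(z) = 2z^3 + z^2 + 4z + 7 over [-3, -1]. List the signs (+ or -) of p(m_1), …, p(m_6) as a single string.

---++-

p(-2) = -13 < 0, so the root lies in [-2, -1]
p(-1.5) = -3.5 < 0, so the root lies in [-1.5, -1]
p(-1.25) = -0.34375 < 0, so the root lies in [-1.25, -1]
p(-1.125) = 0.918 > 0, so the root lies in [-1.25, -1.125]
p(-1.1875) = 0.311 > 0, so the root lies in [-1.25, -1.1875]
p(-1.21875) = -0.0102 < 0, so the root lies in [-1.21875, -1.1875]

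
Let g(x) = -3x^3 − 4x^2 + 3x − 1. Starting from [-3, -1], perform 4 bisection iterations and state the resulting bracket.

m = -2, g(m) = 1 (+); new bracket [-2, -1]
m = -1.5, g(m) = -4.375 (−); new bracket [-2, -1.5]
m = -1.75, g(m) = -2.421875 (−); new bracket [-2, -1.75]
m = -1.875, g(m) = -0.9121 (−); new bracket [-2, -1.875]

[-2, -1.875]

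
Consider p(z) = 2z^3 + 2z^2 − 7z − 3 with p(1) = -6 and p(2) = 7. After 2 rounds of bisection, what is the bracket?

[1.5, 1.75]

p(1.5) = -2.25 < 0, so the root lies in [1.5, 2]
p(1.75) = 1.59375 > 0, so the root lies in [1.5, 1.75]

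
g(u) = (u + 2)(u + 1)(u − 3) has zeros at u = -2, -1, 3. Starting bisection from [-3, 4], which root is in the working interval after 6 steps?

3

m = 0.5, g(m) = -9.375 (−); new bracket [0.5, 4]
m = 2.25, g(m) = -10.359375 (−); new bracket [2.25, 4]
m = 3.125, g(m) = 2.642578 (+); new bracket [2.25, 3.125]
m = 2.6875, g(m) = -5.4016 (−); new bracket [2.6875, 3.125]
m = 2.90625, g(m) = -1.7967 (−); new bracket [2.90625, 3.125]
m = 3.015625, g(m) = 0.3147 (+); new bracket [2.90625, 3.015625]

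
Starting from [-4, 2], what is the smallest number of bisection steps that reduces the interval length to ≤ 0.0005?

Width after n steps is 6/2^n. Need 2^n ≥ 6/0.0005 = 12000.
2^13 = 8192 < 12000 ≤ 2^14 = 16384, so n = 14.

14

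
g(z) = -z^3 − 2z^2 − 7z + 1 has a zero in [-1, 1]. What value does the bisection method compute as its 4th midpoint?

0.125

midpoint 0: g = 1 > 0 → [0, 1]
midpoint 0.5: g = -3.125 < 0 → [0, 0.5]
midpoint 0.25: g = -0.890625 < 0 → [0, 0.25]
midpoint 0.125: g = 0.0918 > 0 → [0.125, 0.25]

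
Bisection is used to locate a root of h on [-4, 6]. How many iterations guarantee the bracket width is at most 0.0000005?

Width after n steps is 10/2^n. Need 2^n ≥ 10/0.0000005 = 20000000.
2^24 = 16777216 < 20000000 ≤ 2^25 = 33554432, so n = 25.

25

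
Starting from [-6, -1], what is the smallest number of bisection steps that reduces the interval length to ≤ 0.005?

10

Width after n steps is 5/2^n. Need 2^n ≥ 5/0.005 = 1000.
2^9 = 512 < 1000 ≤ 2^10 = 1024, so n = 10.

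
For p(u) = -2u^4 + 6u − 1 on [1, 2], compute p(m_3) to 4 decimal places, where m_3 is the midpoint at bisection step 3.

0.1011

m = 1.5, p(m) = -2.125 (−); new bracket [1, 1.5]
m = 1.25, p(m) = 1.617188 (+); new bracket [1.25, 1.5]
m = 1.375, p(m) = 0.101074 (+); new bracket [1.375, 1.5]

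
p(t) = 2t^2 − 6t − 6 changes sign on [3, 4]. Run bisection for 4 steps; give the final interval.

[3.75, 3.8125]

t = 3.5 gives p = -2.5, negative; keep [3.5, 4]
t = 3.75 gives p = -0.375, negative; keep [3.75, 4]
t = 3.875 gives p = 0.78125, positive; keep [3.75, 3.875]
t = 3.8125 gives p = 0.1953, positive; keep [3.75, 3.8125]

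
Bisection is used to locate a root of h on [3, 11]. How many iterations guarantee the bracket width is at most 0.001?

13

Width after n steps is 8/2^n. Need 2^n ≥ 8/0.001 = 8000.
2^12 = 4096 < 8000 ≤ 2^13 = 8192, so n = 13.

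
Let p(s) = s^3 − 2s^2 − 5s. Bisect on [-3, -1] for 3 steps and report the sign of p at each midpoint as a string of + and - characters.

--+

s = -2 gives p = -6, negative; keep [-2, -1]
s = -1.5 gives p = -0.375, negative; keep [-1.5, -1]
s = -1.25 gives p = 1.171875, positive; keep [-1.5, -1.25]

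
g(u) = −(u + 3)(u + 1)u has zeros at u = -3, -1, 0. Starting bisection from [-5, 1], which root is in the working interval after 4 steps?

midpoint -2: g = -2 < 0 → [-5, -2]
midpoint -3.5: g = 4.375 > 0 → [-3.5, -2]
midpoint -2.75: g = -1.203125 < 0 → [-3.5, -2.75]
midpoint -3.125: g = 0.8301 > 0 → [-3.125, -2.75]

-3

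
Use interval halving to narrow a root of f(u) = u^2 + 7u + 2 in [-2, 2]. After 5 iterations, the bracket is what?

[-0.375, -0.25]

f(0) = 2 > 0, so the root lies in [-2, 0]
f(-1) = -4 < 0, so the root lies in [-1, 0]
f(-0.5) = -1.25 < 0, so the root lies in [-0.5, 0]
f(-0.25) = 0.3125 > 0, so the root lies in [-0.5, -0.25]
f(-0.375) = -0.4844 < 0, so the root lies in [-0.375, -0.25]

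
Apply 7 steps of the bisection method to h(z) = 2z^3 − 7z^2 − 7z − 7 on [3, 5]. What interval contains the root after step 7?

h(4) = -19 < 0, so the root lies in [4, 5]
h(4.5) = 2 > 0, so the root lies in [4, 4.5]
h(4.25) = -9.65625 < 0, so the root lies in [4.25, 4.5]
h(4.375) = -4.1289 < 0, so the root lies in [4.375, 4.5]
h(4.4375) = -1.1411 < 0, so the root lies in [4.4375, 4.5]
h(4.46875) = 0.4101 > 0, so the root lies in [4.4375, 4.46875]
h(4.453125) = -0.3703 < 0, so the root lies in [4.453125, 4.46875]

[4.453125, 4.46875]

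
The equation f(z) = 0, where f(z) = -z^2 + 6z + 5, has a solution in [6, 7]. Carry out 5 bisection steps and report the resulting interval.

[6.71875, 6.75]

f(6.5) = 1.75 > 0, so the root lies in [6.5, 7]
f(6.75) = -0.0625 < 0, so the root lies in [6.5, 6.75]
f(6.625) = 0.859375 > 0, so the root lies in [6.625, 6.75]
f(6.6875) = 0.4023 > 0, so the root lies in [6.6875, 6.75]
f(6.71875) = 0.1709 > 0, so the root lies in [6.71875, 6.75]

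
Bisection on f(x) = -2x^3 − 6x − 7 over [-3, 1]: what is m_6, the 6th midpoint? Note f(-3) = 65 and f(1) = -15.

x = -1 gives f = 1, positive; keep [-1, 1]
x = 0 gives f = -7, negative; keep [-1, 0]
x = -0.5 gives f = -3.75, negative; keep [-1, -0.5]
x = -0.75 gives f = -1.6562, negative; keep [-1, -0.75]
x = -0.875 gives f = -0.4102, negative; keep [-1, -0.875]
x = -0.9375 gives f = 0.2729, positive; keep [-0.9375, -0.875]

-0.9375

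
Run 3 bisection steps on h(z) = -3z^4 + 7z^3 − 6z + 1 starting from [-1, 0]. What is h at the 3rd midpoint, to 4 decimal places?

h(-0.5) = 2.9375 > 0, so the root lies in [-1, -0.5]
h(-0.75) = 1.597656 > 0, so the root lies in [-1, -0.75]
h(-0.875) = -0.197998 < 0, so the root lies in [-0.875, -0.75]

-0.1980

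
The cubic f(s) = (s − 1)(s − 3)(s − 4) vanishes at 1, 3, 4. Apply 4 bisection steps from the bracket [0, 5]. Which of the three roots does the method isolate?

1

s = 2.5 gives f = 1.125, positive; keep [0, 2.5]
s = 1.25 gives f = 1.203125, positive; keep [0, 1.25]
s = 0.625 gives f = -3.005859, negative; keep [0.625, 1.25]
s = 0.9375 gives f = -0.3948, negative; keep [0.9375, 1.25]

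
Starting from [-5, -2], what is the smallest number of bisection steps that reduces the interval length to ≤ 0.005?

Width after n steps is 3/2^n. Need 2^n ≥ 3/0.005 = 600.
2^9 = 512 < 600 ≤ 2^10 = 1024, so n = 10.

10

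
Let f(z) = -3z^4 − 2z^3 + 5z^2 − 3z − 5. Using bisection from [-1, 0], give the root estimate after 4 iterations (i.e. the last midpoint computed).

-0.8125

f(-0.5) = -2.1875 < 0, so the root lies in [-1, -0.5]
f(-0.75) = -0.042969 < 0, so the root lies in [-1, -0.75]
f(-0.875) = 1.034424 > 0, so the root lies in [-0.875, -0.75]
f(-0.8125) = 0.5036 > 0, so the root lies in [-0.8125, -0.75]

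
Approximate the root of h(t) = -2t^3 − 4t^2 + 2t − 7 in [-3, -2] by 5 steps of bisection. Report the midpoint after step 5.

m = -2.5, h(m) = -5.75 (−); new bracket [-3, -2.5]
m = -2.75, h(m) = -1.15625 (−); new bracket [-3, -2.75]
m = -2.875, h(m) = 1.714844 (+); new bracket [-2.875, -2.75]
m = -2.8125, h(m) = 0.229 (+); new bracket [-2.8125, -2.75]
m = -2.78125, h(m) = -0.476 (−); new bracket [-2.8125, -2.78125]

-2.78125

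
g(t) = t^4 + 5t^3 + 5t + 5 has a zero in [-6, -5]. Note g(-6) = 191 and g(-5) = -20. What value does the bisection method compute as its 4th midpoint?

-5.1875

m = -5.5, g(m) = 60.6875 (+); new bracket [-5.5, -5]
m = -5.25, g(m) = 14.925781 (+); new bracket [-5.25, -5]
m = -5.125, g(m) = -3.798584 (−); new bracket [-5.25, -5.125]
m = -5.1875, g(m) = 5.2368 (+); new bracket [-5.1875, -5.125]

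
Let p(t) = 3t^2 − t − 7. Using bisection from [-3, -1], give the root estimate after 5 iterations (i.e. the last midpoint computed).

-1.3125

p(-2) = 7 > 0, so the root lies in [-2, -1]
p(-1.5) = 1.25 > 0, so the root lies in [-1.5, -1]
p(-1.25) = -1.0625 < 0, so the root lies in [-1.5, -1.25]
p(-1.375) = 0.0469 > 0, so the root lies in [-1.375, -1.25]
p(-1.3125) = -0.5195 < 0, so the root lies in [-1.375, -1.3125]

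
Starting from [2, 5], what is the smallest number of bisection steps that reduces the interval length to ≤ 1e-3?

12

Width after n steps is 3/2^n. Need 2^n ≥ 3/1e-3 = 3000.
2^11 = 2048 < 3000 ≤ 2^12 = 4096, so n = 12.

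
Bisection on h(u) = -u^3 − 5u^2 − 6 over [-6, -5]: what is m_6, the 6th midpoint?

-5.234375

midpoint -5.5: h = 9.125 > 0 → [-5.5, -5]
midpoint -5.25: h = 0.890625 > 0 → [-5.25, -5]
midpoint -5.125: h = -2.716797 < 0 → [-5.25, -5.125]
midpoint -5.1875: h = -0.9543 < 0 → [-5.25, -5.1875]
midpoint -5.21875: h = -0.0423 < 0 → [-5.25, -5.21875]
midpoint -5.234375: h = 0.4216 > 0 → [-5.234375, -5.21875]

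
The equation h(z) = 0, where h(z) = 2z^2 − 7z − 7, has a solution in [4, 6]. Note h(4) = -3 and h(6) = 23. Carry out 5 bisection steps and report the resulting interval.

[4.25, 4.3125]

h(5) = 8 > 0, so the root lies in [4, 5]
h(4.5) = 2 > 0, so the root lies in [4, 4.5]
h(4.25) = -0.625 < 0, so the root lies in [4.25, 4.5]
h(4.375) = 0.6562 > 0, so the root lies in [4.25, 4.375]
h(4.3125) = 0.0078 > 0, so the root lies in [4.25, 4.3125]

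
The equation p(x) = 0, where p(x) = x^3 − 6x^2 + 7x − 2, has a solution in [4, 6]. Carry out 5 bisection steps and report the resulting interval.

m = 5, p(m) = 8 (+); new bracket [4, 5]
m = 4.5, p(m) = -0.875 (−); new bracket [4.5, 5]
m = 4.75, p(m) = 3.046875 (+); new bracket [4.5, 4.75]
m = 4.625, p(m) = 0.9629 (+); new bracket [4.5, 4.625]
m = 4.5625, p(m) = 0.0139 (+); new bracket [4.5, 4.5625]

[4.5, 4.5625]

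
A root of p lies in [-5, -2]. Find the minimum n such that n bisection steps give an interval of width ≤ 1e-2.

Width after n steps is 3/2^n. Need 2^n ≥ 3/1e-2 = 300.
2^8 = 256 < 300 ≤ 2^9 = 512, so n = 9.

9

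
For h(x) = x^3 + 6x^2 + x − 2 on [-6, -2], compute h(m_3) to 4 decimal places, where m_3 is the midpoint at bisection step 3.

7.6250

h(-4) = 26 > 0, so the root lies in [-6, -4]
h(-5) = 18 > 0, so the root lies in [-6, -5]
h(-5.5) = 7.625 > 0, so the root lies in [-6, -5.5]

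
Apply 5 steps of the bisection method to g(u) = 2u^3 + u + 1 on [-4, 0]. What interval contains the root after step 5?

g(-2) = -17 < 0, so the root lies in [-2, 0]
g(-1) = -2 < 0, so the root lies in [-1, 0]
g(-0.5) = 0.25 > 0, so the root lies in [-1, -0.5]
g(-0.75) = -0.5938 < 0, so the root lies in [-0.75, -0.5]
g(-0.625) = -0.1133 < 0, so the root lies in [-0.625, -0.5]

[-0.625, -0.5]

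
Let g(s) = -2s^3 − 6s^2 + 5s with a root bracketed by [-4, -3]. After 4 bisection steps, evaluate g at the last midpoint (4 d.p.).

midpoint -3.5: g = -5.25 < 0 → [-4, -3.5]
midpoint -3.75: g = 2.34375 > 0 → [-3.75, -3.5]
midpoint -3.625: g = -1.699219 < 0 → [-3.75, -3.625]
midpoint -3.6875: g = 0.2593 > 0 → [-3.6875, -3.625]

0.2593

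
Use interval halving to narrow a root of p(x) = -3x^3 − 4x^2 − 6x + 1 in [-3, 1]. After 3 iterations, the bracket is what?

[0, 0.5]

x = -1 gives p = 6, positive; keep [-1, 1]
x = 0 gives p = 1, positive; keep [0, 1]
x = 0.5 gives p = -3.375, negative; keep [0, 0.5]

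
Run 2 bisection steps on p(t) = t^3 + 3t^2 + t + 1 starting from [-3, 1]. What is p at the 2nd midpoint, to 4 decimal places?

t = -1 gives p = 2, positive; keep [-3, -1]
t = -2 gives p = 3, positive; keep [-3, -2]

3.0000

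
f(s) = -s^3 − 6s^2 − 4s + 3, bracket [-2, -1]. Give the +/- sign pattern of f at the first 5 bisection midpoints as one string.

s = -1.5 gives f = -1.125, negative; keep [-1.5, -1]
s = -1.25 gives f = 0.578125, positive; keep [-1.5, -1.25]
s = -1.375 gives f = -0.244141, negative; keep [-1.375, -1.25]
s = -1.3125 gives f = 0.175, positive; keep [-1.375, -1.3125]
s = -1.34375 gives f = -0.0326, negative; keep [-1.34375, -1.3125]

-+-+-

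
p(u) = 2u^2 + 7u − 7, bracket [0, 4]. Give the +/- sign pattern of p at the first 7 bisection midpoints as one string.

u = 2 gives p = 15, positive; keep [0, 2]
u = 1 gives p = 2, positive; keep [0, 1]
u = 0.5 gives p = -3, negative; keep [0.5, 1]
u = 0.75 gives p = -0.625, negative; keep [0.75, 1]
u = 0.875 gives p = 0.6562, positive; keep [0.75, 0.875]
u = 0.8125 gives p = 0.0078, positive; keep [0.75, 0.8125]
u = 0.78125 gives p = -0.3105, negative; keep [0.78125, 0.8125]

++--++-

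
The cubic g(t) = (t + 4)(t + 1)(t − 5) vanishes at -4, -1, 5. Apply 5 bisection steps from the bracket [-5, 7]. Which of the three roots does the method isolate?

5

midpoint 1: g = -40 < 0 → [1, 7]
midpoint 4: g = -40 < 0 → [4, 7]
midpoint 5.5: g = 30.875 > 0 → [4, 5.5]
midpoint 4.75: g = -12.5781 < 0 → [4.75, 5.5]
midpoint 5.125: g = 6.9863 > 0 → [4.75, 5.125]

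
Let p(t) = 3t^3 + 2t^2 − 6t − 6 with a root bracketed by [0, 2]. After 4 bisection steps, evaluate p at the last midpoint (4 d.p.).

midpoint 1: p = -7 < 0 → [1, 2]
midpoint 1.5: p = -0.375 < 0 → [1.5, 2]
midpoint 1.75: p = 5.703125 > 0 → [1.5, 1.75]
midpoint 1.625: p = 2.4043 > 0 → [1.5, 1.625]

2.4043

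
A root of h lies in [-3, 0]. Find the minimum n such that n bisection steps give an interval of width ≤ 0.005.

10

Width after n steps is 3/2^n. Need 2^n ≥ 3/0.005 = 600.
2^9 = 512 < 600 ≤ 2^10 = 1024, so n = 10.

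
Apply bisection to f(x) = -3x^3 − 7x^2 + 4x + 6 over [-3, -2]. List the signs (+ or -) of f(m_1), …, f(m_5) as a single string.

x = -2.5 gives f = -0.875, negative; keep [-3, -2.5]
x = -2.75 gives f = 4.453125, positive; keep [-2.75, -2.5]
x = -2.625 gives f = 1.529297, positive; keep [-2.625, -2.5]
x = -2.5625 gives f = 0.2644, positive; keep [-2.5625, -2.5]
x = -2.53125 gives f = -0.3207, negative; keep [-2.5625, -2.53125]

-+++-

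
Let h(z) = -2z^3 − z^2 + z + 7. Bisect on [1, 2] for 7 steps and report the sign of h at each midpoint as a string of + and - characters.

-+++-++

m = 1.5, h(m) = -0.5 (−); new bracket [1, 1.5]
m = 1.25, h(m) = 2.78125 (+); new bracket [1.25, 1.5]
m = 1.375, h(m) = 1.285156 (+); new bracket [1.375, 1.5]
m = 1.4375, h(m) = 0.4302 (+); new bracket [1.4375, 1.5]
m = 1.46875, h(m) = -0.0253 (−); new bracket [1.4375, 1.46875]
m = 1.453125, h(m) = 0.2048 (+); new bracket [1.453125, 1.46875]
m = 1.4609375, h(m) = 0.0903 (+); new bracket [1.4609375, 1.46875]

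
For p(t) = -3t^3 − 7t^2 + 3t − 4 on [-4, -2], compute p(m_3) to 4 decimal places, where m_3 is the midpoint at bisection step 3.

p(-3) = 5 > 0, so the root lies in [-3, -2]
p(-2.5) = -8.375 < 0, so the root lies in [-3, -2.5]
p(-2.75) = -2.796875 < 0, so the root lies in [-3, -2.75]

-2.7969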